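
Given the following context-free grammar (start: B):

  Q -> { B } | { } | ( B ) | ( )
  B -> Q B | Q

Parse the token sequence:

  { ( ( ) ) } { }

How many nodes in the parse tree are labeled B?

[B [Q { [B [Q ( [B [Q ( )]] )]] }] [B [Q { }]]]

4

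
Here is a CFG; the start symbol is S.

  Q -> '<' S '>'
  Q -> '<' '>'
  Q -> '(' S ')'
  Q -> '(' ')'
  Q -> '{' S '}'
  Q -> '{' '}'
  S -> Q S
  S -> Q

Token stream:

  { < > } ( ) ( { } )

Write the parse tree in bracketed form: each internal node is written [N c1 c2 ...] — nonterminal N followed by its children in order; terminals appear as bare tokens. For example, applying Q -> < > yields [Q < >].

S
Q S
{ S } S
{ Q } S
{ < > } S
{ < > } Q S
{ < > } ( ) S
{ < > } ( ) Q
{ < > } ( ) ( S )
{ < > } ( ) ( Q )
{ < > } ( ) ( { } )

[S [Q { [S [Q < >]] }] [S [Q ( )] [S [Q ( [S [Q { }]] )]]]]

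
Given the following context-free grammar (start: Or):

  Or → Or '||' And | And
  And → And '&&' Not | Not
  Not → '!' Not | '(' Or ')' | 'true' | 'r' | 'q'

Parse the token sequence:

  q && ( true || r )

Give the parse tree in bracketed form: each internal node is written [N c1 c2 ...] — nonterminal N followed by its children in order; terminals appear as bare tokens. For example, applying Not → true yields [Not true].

[Or [And [And [Not q]] && [Not ( [Or [Or [And [Not true]]] || [And [Not r]]] )]]]

Or
And
And && Not
Not && Not
q && Not
q && ( Or )
q && ( Or || And )
q && ( And || And )
q && ( Not || And )
q && ( true || And )
q && ( true || Not )
q && ( true || r )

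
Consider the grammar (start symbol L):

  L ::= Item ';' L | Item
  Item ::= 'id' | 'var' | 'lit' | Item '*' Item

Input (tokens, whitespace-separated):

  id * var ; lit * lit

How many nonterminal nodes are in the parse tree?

[L [Item [Item id] * [Item var]] ; [L [Item [Item lit] * [Item lit]]]]

8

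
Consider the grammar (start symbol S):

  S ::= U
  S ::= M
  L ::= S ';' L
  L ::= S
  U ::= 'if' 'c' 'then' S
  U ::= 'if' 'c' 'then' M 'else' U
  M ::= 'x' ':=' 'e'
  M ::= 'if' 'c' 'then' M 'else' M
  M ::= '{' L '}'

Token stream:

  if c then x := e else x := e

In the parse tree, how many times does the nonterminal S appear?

[S [M if c then [M x := e] else [M x := e]]]

1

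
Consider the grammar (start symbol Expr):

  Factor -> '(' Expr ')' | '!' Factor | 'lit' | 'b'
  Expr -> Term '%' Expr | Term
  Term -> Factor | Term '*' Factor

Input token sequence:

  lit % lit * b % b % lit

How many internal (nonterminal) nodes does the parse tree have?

14

[Expr [Term [Factor lit]] % [Expr [Term [Term [Factor lit]] * [Factor b]] % [Expr [Term [Factor b]] % [Expr [Term [Factor lit]]]]]]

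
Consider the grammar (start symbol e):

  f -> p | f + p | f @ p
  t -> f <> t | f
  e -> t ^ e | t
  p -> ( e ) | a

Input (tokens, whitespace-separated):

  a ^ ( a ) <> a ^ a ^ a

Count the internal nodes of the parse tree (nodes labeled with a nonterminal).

23

[e [t [f [p a]]] ^ [e [t [f [p ( [e [t [f [p a]]]] )]] <> [t [f [p a]]]] ^ [e [t [f [p a]]] ^ [e [t [f [p a]]]]]]]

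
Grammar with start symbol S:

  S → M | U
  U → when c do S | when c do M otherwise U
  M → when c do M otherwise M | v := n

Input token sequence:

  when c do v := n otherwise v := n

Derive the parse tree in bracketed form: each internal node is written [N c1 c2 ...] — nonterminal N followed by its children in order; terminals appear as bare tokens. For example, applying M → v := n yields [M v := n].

[S [M when c do [M v := n] otherwise [M v := n]]]

S
M
when c do M otherwise M
when c do v := n otherwise M
when c do v := n otherwise v := n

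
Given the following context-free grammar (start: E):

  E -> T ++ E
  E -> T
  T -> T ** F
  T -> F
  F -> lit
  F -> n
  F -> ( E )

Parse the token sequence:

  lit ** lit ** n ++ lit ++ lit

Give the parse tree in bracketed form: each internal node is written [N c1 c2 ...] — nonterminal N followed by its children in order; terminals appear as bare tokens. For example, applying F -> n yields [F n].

E
T ++ E
T ** F ++ E
T ** F ** F ++ E
F ** F ** F ++ E
lit ** F ** F ++ E
lit ** lit ** F ++ E
lit ** lit ** n ++ E
lit ** lit ** n ++ T ++ E
lit ** lit ** n ++ F ++ E
lit ** lit ** n ++ lit ++ E
lit ** lit ** n ++ lit ++ T
lit ** lit ** n ++ lit ++ F
lit ** lit ** n ++ lit ++ lit

[E [T [T [T [F lit]] ** [F lit]] ** [F n]] ++ [E [T [F lit]] ++ [E [T [F lit]]]]]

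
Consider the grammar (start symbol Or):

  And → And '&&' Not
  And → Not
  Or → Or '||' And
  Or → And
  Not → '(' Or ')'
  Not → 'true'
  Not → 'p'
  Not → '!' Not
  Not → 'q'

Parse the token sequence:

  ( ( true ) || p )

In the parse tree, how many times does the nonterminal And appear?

[Or [And [Not ( [Or [Or [And [Not ( [Or [And [Not true]]] )]]] || [And [Not p]]] )]]]

4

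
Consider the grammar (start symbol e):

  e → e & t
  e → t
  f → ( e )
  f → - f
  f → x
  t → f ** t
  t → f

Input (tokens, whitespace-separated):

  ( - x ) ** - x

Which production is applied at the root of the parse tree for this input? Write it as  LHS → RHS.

[e [t [f ( [e [t [f - [f x]]]] )] ** [t [f - [f x]]]]]

e → t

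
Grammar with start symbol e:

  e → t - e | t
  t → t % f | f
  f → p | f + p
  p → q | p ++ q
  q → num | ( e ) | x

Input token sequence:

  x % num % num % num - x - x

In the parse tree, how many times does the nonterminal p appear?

[e [t [t [t [t [f [p [q x]]]] % [f [p [q num]]]] % [f [p [q num]]]] % [f [p [q num]]]] - [e [t [f [p [q x]]]] - [e [t [f [p [q x]]]]]]]

6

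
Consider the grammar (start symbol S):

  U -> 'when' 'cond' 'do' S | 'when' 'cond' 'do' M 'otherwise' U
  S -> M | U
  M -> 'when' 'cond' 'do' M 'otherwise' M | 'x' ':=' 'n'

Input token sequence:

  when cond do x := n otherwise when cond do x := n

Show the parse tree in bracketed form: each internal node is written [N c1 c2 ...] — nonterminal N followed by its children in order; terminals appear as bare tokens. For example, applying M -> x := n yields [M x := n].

[S [U when cond do [M x := n] otherwise [U when cond do [S [M x := n]]]]]

S
U
when cond do M otherwise U
when cond do x := n otherwise U
when cond do x := n otherwise when cond do S
when cond do x := n otherwise when cond do M
when cond do x := n otherwise when cond do x := n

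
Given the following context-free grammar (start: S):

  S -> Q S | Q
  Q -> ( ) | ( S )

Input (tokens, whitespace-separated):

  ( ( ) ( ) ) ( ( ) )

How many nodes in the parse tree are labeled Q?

5

[S [Q ( [S [Q ( )] [S [Q ( )]]] )] [S [Q ( [S [Q ( )]] )]]]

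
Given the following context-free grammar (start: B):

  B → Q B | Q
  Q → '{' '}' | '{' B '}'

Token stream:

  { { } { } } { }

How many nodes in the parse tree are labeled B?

4

[B [Q { [B [Q { }] [B [Q { }]]] }] [B [Q { }]]]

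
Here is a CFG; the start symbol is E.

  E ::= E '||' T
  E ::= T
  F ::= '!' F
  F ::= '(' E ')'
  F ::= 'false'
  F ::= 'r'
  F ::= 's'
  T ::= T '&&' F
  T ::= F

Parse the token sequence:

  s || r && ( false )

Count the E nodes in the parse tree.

[E [E [T [F s]]] || [T [T [F r]] && [F ( [E [T [F false]]] )]]]

3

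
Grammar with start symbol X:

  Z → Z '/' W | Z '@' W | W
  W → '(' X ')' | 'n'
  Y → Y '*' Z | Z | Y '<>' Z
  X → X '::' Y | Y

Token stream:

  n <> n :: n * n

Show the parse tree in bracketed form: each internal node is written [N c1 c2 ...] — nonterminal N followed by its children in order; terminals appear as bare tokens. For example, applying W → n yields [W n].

X
X :: Y
Y :: Y
Y <> Z :: Y
Z <> Z :: Y
W <> Z :: Y
n <> Z :: Y
n <> W :: Y
n <> n :: Y
n <> n :: Y * Z
n <> n :: Z * Z
n <> n :: W * Z
n <> n :: n * Z
n <> n :: n * W
n <> n :: n * n

[X [X [Y [Y [Z [W n]]] <> [Z [W n]]]] :: [Y [Y [Z [W n]]] * [Z [W n]]]]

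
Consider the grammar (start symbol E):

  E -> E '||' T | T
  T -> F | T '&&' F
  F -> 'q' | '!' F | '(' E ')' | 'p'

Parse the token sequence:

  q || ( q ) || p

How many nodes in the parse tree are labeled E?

[E [E [E [T [F q]]] || [T [F ( [E [T [F q]]] )]]] || [T [F p]]]

4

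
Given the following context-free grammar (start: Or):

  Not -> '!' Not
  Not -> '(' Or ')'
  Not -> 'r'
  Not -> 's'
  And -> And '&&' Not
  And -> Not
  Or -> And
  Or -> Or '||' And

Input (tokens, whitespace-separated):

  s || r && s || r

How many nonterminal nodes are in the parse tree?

[Or [Or [Or [And [Not s]]] || [And [And [Not r]] && [Not s]]] || [And [Not r]]]

11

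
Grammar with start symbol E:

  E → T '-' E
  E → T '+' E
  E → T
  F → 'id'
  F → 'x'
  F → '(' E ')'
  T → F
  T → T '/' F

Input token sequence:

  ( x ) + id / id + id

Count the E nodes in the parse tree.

4

[E [T [F ( [E [T [F x]]] )]] + [E [T [T [F id]] / [F id]] + [E [T [F id]]]]]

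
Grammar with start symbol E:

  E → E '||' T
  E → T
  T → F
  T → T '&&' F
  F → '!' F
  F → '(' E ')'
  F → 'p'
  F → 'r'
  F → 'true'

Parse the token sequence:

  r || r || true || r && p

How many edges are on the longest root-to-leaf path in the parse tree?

6

[E [E [E [E [T [F r]]] || [T [F r]]] || [T [F true]]] || [T [T [F r]] && [F p]]]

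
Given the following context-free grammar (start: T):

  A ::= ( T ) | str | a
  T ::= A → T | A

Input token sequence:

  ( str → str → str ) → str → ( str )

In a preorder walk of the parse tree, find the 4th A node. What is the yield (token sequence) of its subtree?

str

[T [A ( [T [A str] → [T [A str] → [T [A str]]]] )] → [T [A str] → [T [A ( [T [A str]] )]]]]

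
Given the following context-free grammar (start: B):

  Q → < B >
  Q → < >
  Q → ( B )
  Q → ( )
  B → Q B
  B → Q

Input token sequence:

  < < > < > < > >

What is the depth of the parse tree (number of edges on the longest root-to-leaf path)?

[B [Q < [B [Q < >] [B [Q < >] [B [Q < >]]]] >]]

6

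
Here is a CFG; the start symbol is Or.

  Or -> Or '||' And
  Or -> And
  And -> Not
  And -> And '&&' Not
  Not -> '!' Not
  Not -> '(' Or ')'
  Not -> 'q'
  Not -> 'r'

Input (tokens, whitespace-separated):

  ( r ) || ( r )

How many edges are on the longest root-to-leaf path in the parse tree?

[Or [Or [And [Not ( [Or [And [Not r]]] )]]] || [And [Not ( [Or [And [Not r]]] )]]]

7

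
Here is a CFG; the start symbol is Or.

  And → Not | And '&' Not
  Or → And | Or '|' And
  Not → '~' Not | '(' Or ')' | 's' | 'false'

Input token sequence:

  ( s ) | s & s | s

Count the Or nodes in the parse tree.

[Or [Or [Or [And [Not ( [Or [And [Not s]]] )]]] | [And [And [Not s]] & [Not s]]] | [And [Not s]]]

4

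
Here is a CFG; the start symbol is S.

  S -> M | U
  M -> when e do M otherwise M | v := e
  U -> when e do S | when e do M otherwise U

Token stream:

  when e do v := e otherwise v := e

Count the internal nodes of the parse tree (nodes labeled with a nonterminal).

[S [M when e do [M v := e] otherwise [M v := e]]]

4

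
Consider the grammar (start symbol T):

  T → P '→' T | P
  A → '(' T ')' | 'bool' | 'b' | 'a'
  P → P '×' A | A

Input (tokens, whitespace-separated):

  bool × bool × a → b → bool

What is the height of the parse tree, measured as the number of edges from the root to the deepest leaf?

5

[T [P [P [P [A bool]] × [A bool]] × [A a]] → [T [P [A b]] → [T [P [A bool]]]]]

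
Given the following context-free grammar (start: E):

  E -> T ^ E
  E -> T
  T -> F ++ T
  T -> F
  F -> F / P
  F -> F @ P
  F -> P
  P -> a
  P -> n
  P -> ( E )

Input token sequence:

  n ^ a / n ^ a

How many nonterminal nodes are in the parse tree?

14

[E [T [F [P n]]] ^ [E [T [F [F [P a]] / [P n]]] ^ [E [T [F [P a]]]]]]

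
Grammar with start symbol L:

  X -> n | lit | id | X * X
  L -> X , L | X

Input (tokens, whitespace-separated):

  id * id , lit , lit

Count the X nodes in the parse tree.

[L [X [X id] * [X id]] , [L [X lit] , [L [X lit]]]]

5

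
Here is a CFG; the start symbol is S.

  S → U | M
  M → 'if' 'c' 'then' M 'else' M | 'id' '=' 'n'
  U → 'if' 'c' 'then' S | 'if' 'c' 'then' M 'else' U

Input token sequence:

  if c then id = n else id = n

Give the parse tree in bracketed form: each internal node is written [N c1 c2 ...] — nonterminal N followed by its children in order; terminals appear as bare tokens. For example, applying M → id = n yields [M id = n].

[S [M if c then [M id = n] else [M id = n]]]

S
M
if c then M else M
if c then id = n else M
if c then id = n else id = n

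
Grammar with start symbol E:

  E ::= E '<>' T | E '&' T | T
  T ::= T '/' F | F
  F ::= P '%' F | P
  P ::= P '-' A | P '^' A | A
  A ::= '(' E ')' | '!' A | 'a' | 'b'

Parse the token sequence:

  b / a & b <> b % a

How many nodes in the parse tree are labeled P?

5

[E [E [E [T [T [F [P [A b]]]] / [F [P [A a]]]]] & [T [F [P [A b]]]]] <> [T [F [P [A b]] % [F [P [A a]]]]]]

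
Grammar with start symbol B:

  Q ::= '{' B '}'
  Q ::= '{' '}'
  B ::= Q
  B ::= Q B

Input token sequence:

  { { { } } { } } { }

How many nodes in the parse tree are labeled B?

[B [Q { [B [Q { [B [Q { }]] }] [B [Q { }]]] }] [B [Q { }]]]

5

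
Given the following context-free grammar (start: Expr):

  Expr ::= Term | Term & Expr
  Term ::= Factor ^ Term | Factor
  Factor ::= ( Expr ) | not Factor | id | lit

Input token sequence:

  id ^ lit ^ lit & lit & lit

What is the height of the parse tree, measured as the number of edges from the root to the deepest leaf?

[Expr [Term [Factor id] ^ [Term [Factor lit] ^ [Term [Factor lit]]]] & [Expr [Term [Factor lit]] & [Expr [Term [Factor lit]]]]]

5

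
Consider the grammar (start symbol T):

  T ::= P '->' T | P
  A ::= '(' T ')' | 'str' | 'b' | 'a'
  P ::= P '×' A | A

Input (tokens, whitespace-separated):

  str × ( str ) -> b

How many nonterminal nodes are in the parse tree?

11

[T [P [P [A str]] × [A ( [T [P [A str]]] )]] -> [T [P [A b]]]]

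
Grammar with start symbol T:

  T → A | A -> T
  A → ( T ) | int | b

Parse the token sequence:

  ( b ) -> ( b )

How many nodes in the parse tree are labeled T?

4

[T [A ( [T [A b]] )] -> [T [A ( [T [A b]] )]]]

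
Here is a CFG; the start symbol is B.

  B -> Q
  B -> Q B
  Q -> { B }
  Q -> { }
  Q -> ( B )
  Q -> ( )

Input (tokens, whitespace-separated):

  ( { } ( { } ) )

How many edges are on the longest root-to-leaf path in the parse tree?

7

[B [Q ( [B [Q { }] [B [Q ( [B [Q { }]] )]]] )]]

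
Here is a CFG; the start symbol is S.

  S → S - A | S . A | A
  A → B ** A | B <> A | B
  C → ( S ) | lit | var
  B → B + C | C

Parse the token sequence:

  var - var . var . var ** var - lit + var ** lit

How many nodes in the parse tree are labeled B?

[S [S [S [S [S [A [B [C var]]]] - [A [B [C var]]]] . [A [B [C var]]]] . [A [B [C var]] ** [A [B [C var]]]]] - [A [B [B [C lit]] + [C var]] ** [A [B [C lit]]]]]

8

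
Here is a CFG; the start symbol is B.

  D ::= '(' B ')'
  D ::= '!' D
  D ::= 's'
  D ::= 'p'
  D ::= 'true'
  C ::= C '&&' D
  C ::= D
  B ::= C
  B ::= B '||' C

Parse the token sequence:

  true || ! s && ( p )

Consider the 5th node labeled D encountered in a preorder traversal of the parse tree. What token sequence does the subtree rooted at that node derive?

[B [B [C [D true]]] || [C [C [D ! [D s]]] && [D ( [B [C [D p]]] )]]]

p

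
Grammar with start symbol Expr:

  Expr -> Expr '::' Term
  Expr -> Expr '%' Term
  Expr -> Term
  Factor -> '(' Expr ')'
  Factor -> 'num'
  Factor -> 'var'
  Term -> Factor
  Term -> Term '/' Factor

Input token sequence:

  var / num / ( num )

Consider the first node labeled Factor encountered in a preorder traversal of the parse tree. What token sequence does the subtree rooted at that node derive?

var

[Expr [Term [Term [Term [Factor var]] / [Factor num]] / [Factor ( [Expr [Term [Factor num]]] )]]]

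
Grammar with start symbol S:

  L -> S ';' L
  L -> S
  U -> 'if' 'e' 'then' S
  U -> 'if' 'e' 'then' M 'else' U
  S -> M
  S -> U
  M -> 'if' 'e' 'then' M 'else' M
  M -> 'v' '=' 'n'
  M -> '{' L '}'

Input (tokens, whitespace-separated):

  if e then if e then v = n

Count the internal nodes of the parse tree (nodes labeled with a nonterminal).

[S [U if e then [S [U if e then [S [M v = n]]]]]]

6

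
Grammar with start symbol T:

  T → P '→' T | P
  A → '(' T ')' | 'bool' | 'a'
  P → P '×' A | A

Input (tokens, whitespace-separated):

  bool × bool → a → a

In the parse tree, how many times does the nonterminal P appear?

[T [P [P [A bool]] × [A bool]] → [T [P [A a]] → [T [P [A a]]]]]

4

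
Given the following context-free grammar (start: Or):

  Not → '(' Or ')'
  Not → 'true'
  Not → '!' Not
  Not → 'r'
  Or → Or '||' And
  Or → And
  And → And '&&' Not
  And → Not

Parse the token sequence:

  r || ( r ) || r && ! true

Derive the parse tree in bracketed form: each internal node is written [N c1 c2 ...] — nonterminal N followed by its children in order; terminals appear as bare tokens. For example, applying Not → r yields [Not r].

Or
Or || And
Or || And || And
And || And || And
Not || And || And
r || And || And
r || Not || And
r || ( Or ) || And
r || ( And ) || And
r || ( Not ) || And
r || ( r ) || And
r || ( r ) || And && Not
r || ( r ) || Not && Not
r || ( r ) || r && Not
r || ( r ) || r && ! Not
r || ( r ) || r && ! true

[Or [Or [Or [And [Not r]]] || [And [Not ( [Or [And [Not r]]] )]]] || [And [And [Not r]] && [Not ! [Not true]]]]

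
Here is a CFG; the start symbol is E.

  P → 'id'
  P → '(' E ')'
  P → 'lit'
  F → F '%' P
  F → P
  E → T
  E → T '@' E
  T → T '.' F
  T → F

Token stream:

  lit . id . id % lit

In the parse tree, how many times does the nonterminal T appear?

3

[E [T [T [T [F [P lit]]] . [F [P id]]] . [F [F [P id]] % [P lit]]]]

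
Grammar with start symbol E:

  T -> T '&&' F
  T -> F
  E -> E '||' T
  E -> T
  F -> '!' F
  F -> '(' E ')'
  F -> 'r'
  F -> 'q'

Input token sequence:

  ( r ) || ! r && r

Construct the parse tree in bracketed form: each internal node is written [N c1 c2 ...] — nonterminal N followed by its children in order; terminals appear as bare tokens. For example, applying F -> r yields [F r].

[E [E [T [F ( [E [T [F r]]] )]]] || [T [T [F ! [F r]]] && [F r]]]

E
E || T
T || T
F || T
( E ) || T
( T ) || T
( F ) || T
( r ) || T
( r ) || T && F
( r ) || F && F
( r ) || ! F && F
( r ) || ! r && F
( r ) || ! r && r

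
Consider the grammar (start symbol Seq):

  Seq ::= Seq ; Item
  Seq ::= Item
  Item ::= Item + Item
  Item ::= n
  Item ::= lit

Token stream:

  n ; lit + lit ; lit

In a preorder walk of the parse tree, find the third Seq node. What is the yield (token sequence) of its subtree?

[Seq [Seq [Seq [Item n]] ; [Item [Item lit] + [Item lit]]] ; [Item lit]]

n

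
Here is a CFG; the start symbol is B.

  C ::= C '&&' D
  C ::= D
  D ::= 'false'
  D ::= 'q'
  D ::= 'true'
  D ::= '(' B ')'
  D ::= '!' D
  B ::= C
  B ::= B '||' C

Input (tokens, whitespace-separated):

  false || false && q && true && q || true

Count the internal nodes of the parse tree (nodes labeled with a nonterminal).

[B [B [B [C [D false]]] || [C [C [C [C [D false]] && [D q]] && [D true]] && [D q]]] || [C [D true]]]

15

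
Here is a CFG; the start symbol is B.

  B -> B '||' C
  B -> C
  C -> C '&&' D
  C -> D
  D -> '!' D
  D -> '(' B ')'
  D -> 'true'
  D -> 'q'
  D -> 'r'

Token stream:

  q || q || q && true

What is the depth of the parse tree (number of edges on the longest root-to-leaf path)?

[B [B [B [C [D q]]] || [C [D q]]] || [C [C [D q]] && [D true]]]

5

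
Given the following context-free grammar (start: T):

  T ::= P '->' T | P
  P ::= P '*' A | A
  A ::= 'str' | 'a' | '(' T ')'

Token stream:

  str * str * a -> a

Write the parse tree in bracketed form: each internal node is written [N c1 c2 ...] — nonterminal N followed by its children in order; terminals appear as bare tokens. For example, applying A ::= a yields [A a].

[T [P [P [P [A str]] * [A str]] * [A a]] -> [T [P [A a]]]]

T
P -> T
P * A -> T
P * A * A -> T
A * A * A -> T
str * A * A -> T
str * str * A -> T
str * str * a -> T
str * str * a -> P
str * str * a -> A
str * str * a -> a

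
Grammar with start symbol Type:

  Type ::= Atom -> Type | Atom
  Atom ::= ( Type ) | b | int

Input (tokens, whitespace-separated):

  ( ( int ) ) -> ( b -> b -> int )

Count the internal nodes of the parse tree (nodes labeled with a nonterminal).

[Type [Atom ( [Type [Atom ( [Type [Atom int]] )]] )] -> [Type [Atom ( [Type [Atom b] -> [Type [Atom b] -> [Type [Atom int]]]] )]]]

14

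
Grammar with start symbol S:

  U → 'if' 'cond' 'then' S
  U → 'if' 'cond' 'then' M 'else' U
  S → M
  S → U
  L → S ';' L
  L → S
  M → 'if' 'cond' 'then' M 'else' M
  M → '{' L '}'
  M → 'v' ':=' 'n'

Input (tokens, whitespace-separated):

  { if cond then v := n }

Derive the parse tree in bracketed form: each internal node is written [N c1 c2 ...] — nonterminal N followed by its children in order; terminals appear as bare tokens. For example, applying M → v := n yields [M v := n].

[S [M { [L [S [U if cond then [S [M v := n]]]]] }]]

S
M
{ L }
{ S }
{ U }
{ if cond then S }
{ if cond then M }
{ if cond then v := n }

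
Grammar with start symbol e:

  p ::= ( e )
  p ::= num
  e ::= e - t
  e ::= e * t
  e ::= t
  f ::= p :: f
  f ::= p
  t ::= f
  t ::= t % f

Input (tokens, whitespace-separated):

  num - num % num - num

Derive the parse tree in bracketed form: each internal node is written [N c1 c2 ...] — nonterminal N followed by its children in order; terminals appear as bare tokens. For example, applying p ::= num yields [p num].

e
e - t
e - t - t
t - t - t
f - t - t
p - t - t
num - t - t
num - t % f - t
num - f % f - t
num - p % f - t
num - num % f - t
num - num % p - t
num - num % num - t
num - num % num - f
num - num % num - p
num - num % num - num

[e [e [e [t [f [p num]]]] - [t [t [f [p num]]] % [f [p num]]]] - [t [f [p num]]]]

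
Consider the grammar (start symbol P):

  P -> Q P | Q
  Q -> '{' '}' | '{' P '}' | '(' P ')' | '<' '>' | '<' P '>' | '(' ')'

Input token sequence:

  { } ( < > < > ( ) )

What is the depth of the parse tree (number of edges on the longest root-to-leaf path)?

[P [Q { }] [P [Q ( [P [Q < >] [P [Q < >] [P [Q ( )]]]] )]]]

7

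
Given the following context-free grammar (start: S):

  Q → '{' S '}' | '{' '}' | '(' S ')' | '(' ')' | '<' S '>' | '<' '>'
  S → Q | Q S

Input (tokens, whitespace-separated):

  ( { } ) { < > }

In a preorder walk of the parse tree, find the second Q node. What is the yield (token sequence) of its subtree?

[S [Q ( [S [Q { }]] )] [S [Q { [S [Q < >]] }]]]

{ }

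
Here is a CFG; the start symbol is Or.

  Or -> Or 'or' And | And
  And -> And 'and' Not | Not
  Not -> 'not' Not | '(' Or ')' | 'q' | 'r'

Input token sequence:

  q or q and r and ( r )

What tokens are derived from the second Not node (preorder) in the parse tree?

q

[Or [Or [And [Not q]]] or [And [And [And [Not q]] and [Not r]] and [Not ( [Or [And [Not r]]] )]]]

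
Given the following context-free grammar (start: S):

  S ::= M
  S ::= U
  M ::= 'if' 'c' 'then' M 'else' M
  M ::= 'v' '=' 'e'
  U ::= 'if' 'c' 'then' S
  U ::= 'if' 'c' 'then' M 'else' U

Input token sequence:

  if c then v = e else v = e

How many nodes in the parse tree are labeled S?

1

[S [M if c then [M v = e] else [M v = e]]]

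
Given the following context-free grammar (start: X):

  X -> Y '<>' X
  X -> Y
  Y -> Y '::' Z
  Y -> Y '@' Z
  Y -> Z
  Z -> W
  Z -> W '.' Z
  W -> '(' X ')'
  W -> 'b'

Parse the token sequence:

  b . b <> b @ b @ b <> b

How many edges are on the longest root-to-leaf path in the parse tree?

7

[X [Y [Z [W b] . [Z [W b]]]] <> [X [Y [Y [Y [Z [W b]]] @ [Z [W b]]] @ [Z [W b]]] <> [X [Y [Z [W b]]]]]]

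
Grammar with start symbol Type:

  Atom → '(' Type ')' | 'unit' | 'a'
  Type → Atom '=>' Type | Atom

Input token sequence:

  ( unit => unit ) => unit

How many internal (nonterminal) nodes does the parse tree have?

8

[Type [Atom ( [Type [Atom unit] => [Type [Atom unit]]] )] => [Type [Atom unit]]]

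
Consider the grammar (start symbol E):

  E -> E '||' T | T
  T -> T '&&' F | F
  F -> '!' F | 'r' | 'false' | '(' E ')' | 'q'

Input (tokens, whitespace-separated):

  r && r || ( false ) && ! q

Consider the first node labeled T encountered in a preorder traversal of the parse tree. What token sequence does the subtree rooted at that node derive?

[E [E [T [T [F r]] && [F r]]] || [T [T [F ( [E [T [F false]]] )]] && [F ! [F q]]]]

r && r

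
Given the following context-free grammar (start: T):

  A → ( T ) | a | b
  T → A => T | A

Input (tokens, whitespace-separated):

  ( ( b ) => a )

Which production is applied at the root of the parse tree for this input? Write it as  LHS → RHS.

[T [A ( [T [A ( [T [A b]] )] => [T [A a]]] )]]

T → A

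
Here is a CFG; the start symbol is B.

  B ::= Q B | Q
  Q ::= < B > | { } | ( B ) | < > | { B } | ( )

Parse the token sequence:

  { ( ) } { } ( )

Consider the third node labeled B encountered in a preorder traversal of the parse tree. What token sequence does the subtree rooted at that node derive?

{ } ( )

[B [Q { [B [Q ( )]] }] [B [Q { }] [B [Q ( )]]]]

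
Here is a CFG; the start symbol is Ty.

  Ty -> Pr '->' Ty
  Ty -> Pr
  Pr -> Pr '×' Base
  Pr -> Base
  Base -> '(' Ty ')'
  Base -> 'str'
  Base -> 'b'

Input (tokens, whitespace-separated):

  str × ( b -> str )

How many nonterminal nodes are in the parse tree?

11

[Ty [Pr [Pr [Base str]] × [Base ( [Ty [Pr [Base b]] -> [Ty [Pr [Base str]]]] )]]]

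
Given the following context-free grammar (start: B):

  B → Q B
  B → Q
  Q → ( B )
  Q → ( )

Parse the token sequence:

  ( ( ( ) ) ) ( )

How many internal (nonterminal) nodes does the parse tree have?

[B [Q ( [B [Q ( [B [Q ( )]] )]] )] [B [Q ( )]]]

8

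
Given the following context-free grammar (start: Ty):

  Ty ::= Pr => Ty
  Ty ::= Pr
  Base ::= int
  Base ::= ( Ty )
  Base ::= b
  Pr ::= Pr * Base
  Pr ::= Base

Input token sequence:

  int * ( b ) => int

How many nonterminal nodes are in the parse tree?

11

[Ty [Pr [Pr [Base int]] * [Base ( [Ty [Pr [Base b]]] )]] => [Ty [Pr [Base int]]]]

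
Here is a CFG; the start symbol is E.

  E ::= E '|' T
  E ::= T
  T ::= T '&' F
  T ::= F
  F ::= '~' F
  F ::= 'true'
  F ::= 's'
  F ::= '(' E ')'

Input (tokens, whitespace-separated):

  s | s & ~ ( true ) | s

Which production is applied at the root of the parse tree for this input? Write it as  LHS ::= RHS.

E ::= E '|' T

[E [E [E [T [F s]]] | [T [T [F s]] & [F ~ [F ( [E [T [F true]]] )]]]] | [T [F s]]]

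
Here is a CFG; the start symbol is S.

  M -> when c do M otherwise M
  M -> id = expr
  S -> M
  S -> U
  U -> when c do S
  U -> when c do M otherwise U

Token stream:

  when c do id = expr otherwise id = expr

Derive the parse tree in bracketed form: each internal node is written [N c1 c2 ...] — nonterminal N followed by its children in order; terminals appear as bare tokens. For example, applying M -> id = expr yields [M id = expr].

[S [M when c do [M id = expr] otherwise [M id = expr]]]

S
M
when c do M otherwise M
when c do id = expr otherwise M
when c do id = expr otherwise id = expr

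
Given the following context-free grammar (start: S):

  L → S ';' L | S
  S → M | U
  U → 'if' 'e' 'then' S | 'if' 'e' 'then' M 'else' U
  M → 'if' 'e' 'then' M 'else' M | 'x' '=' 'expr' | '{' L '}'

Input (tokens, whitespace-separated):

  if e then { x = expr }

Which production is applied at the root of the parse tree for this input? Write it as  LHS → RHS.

[S [U if e then [S [M { [L [S [M x = expr]]] }]]]]

S → U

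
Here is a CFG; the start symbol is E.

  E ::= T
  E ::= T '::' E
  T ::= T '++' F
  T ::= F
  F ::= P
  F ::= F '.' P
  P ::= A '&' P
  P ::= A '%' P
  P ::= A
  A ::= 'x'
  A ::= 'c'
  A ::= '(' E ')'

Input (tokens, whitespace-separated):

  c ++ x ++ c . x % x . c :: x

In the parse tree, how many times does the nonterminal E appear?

2

[E [T [T [T [F [P [A c]]]] ++ [F [P [A x]]]] ++ [F [F [F [P [A c]]] . [P [A x] % [P [A x]]]] . [P [A c]]]] :: [E [T [F [P [A x]]]]]]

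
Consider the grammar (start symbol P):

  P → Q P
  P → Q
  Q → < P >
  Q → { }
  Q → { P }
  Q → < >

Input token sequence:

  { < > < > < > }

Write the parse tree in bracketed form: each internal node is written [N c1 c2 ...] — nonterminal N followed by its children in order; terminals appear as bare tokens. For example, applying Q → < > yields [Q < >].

P
Q
{ P }
{ Q P }
{ < > P }
{ < > Q P }
{ < > < > P }
{ < > < > Q }
{ < > < > < > }

[P [Q { [P [Q < >] [P [Q < >] [P [Q < >]]]] }]]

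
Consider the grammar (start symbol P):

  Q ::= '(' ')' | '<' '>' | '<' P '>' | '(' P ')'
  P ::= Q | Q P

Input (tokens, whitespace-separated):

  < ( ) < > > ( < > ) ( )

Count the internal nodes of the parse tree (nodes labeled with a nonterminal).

[P [Q < [P [Q ( )] [P [Q < >]]] >] [P [Q ( [P [Q < >]] )] [P [Q ( )]]]]

12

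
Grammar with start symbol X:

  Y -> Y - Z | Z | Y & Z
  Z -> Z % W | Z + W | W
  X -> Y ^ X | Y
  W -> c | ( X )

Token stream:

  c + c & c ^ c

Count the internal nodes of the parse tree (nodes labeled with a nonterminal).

[X [Y [Y [Z [Z [W c]] + [W c]]] & [Z [W c]]] ^ [X [Y [Z [W c]]]]]

13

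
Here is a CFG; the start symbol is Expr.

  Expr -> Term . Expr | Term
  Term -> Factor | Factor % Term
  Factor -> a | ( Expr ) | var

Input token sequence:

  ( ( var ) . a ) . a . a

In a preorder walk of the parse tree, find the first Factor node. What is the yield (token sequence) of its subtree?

( ( var ) . a )

[Expr [Term [Factor ( [Expr [Term [Factor ( [Expr [Term [Factor var]]] )]] . [Expr [Term [Factor a]]]] )]] . [Expr [Term [Factor a]] . [Expr [Term [Factor a]]]]]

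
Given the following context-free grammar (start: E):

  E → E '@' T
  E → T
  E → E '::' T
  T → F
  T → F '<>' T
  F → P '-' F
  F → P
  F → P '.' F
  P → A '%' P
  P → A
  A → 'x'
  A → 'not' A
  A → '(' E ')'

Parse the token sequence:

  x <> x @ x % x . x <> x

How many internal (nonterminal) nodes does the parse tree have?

[E [E [T [F [P [A x]]] <> [T [F [P [A x]]]]]] @ [T [F [P [A x] % [P [A x]]] . [F [P [A x]]]] <> [T [F [P [A x]]]]]]

23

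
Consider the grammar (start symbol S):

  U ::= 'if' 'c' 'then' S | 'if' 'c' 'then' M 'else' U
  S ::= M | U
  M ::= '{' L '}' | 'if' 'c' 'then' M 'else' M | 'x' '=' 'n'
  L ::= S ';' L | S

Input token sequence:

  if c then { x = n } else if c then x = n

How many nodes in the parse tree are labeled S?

[S [U if c then [M { [L [S [M x = n]]] }] else [U if c then [S [M x = n]]]]]

3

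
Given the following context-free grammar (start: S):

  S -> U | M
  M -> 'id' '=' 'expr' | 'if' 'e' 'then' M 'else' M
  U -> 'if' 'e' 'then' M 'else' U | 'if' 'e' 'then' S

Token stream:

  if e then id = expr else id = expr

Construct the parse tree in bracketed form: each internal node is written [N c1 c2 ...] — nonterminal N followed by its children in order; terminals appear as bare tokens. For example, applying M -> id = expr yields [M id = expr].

S
M
if e then M else M
if e then id = expr else M
if e then id = expr else id = expr

[S [M if e then [M id = expr] else [M id = expr]]]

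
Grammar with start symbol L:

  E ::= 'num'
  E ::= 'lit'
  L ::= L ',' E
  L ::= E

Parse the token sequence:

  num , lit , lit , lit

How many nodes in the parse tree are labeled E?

[L [L [L [L [E num]] , [E lit]] , [E lit]] , [E lit]]

4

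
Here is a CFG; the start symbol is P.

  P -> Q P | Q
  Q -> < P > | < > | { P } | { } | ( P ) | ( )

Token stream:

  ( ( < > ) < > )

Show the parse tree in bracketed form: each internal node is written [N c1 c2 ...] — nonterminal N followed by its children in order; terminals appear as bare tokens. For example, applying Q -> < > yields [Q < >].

P
Q
( P )
( Q P )
( ( P ) P )
( ( Q ) P )
( ( < > ) P )
( ( < > ) Q )
( ( < > ) < > )

[P [Q ( [P [Q ( [P [Q < >]] )] [P [Q < >]]] )]]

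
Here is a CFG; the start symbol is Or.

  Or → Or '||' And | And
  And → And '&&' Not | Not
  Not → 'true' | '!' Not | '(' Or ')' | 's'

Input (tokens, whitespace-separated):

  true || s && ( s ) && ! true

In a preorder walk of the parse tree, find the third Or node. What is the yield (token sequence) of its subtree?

s

[Or [Or [And [Not true]]] || [And [And [And [Not s]] && [Not ( [Or [And [Not s]]] )]] && [Not ! [Not true]]]]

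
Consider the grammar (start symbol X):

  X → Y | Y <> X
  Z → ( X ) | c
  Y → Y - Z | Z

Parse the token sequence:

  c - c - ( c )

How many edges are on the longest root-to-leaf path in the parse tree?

6

[X [Y [Y [Y [Z c]] - [Z c]] - [Z ( [X [Y [Z c]]] )]]]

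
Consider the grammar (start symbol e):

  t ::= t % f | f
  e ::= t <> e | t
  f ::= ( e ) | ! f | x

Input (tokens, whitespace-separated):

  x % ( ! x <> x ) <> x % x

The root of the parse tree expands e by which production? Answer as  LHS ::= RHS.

e ::= t <> e

[e [t [t [f x]] % [f ( [e [t [f ! [f x]]] <> [e [t [f x]]]] )]] <> [e [t [t [f x]] % [f x]]]]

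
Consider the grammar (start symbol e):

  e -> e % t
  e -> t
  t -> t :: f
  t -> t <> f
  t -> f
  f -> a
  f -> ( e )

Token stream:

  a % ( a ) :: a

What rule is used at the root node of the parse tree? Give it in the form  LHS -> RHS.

[e [e [t [f a]]] % [t [t [f ( [e [t [f a]]] )]] :: [f a]]]

e -> e % t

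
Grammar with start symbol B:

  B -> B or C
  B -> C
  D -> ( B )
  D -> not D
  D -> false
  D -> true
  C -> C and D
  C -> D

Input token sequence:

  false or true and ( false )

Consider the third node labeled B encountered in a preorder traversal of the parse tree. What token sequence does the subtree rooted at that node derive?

false

[B [B [C [D false]]] or [C [C [D true]] and [D ( [B [C [D false]]] )]]]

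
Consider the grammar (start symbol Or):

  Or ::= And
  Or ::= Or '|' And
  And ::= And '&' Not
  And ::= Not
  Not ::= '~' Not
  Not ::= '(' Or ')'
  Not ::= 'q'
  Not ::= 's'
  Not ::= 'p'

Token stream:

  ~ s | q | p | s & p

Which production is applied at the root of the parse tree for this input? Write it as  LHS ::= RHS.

Or ::= Or '|' And

[Or [Or [Or [Or [And [Not ~ [Not s]]]] | [And [Not q]]] | [And [Not p]]] | [And [And [Not s]] & [Not p]]]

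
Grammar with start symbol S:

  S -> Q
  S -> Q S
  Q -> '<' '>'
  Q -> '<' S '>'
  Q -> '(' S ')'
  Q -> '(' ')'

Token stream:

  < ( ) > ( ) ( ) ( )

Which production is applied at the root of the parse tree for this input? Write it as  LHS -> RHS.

S -> Q S

[S [Q < [S [Q ( )]] >] [S [Q ( )] [S [Q ( )] [S [Q ( )]]]]]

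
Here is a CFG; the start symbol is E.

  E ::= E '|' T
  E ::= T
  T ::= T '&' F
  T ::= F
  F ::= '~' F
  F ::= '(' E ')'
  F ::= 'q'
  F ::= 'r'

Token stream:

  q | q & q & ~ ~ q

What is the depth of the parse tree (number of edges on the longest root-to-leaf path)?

[E [E [T [F q]]] | [T [T [T [F q]] & [F q]] & [F ~ [F ~ [F q]]]]]

5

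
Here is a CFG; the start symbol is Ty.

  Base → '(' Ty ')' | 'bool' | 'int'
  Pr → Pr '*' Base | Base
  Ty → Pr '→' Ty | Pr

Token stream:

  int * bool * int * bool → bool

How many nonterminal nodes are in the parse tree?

12

[Ty [Pr [Pr [Pr [Pr [Base int]] * [Base bool]] * [Base int]] * [Base bool]] → [Ty [Pr [Base bool]]]]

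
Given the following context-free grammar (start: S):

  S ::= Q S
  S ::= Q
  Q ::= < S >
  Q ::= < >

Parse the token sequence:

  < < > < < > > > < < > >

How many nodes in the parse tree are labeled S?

6

[S [Q < [S [Q < >] [S [Q < [S [Q < >]] >]]] >] [S [Q < [S [Q < >]] >]]]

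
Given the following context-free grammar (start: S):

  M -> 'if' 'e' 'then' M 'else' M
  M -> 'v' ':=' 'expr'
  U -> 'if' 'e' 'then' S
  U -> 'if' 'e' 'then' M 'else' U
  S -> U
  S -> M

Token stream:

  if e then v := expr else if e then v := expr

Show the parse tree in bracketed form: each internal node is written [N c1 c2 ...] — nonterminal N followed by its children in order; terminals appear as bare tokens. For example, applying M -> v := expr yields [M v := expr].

S
U
if e then M else U
if e then v := expr else U
if e then v := expr else if e then S
if e then v := expr else if e then M
if e then v := expr else if e then v := expr

[S [U if e then [M v := expr] else [U if e then [S [M v := expr]]]]]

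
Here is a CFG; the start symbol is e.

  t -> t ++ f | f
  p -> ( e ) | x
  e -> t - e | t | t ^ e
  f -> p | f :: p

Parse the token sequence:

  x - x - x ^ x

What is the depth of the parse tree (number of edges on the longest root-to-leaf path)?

[e [t [f [p x]]] - [e [t [f [p x]]] - [e [t [f [p x]]] ^ [e [t [f [p x]]]]]]]

7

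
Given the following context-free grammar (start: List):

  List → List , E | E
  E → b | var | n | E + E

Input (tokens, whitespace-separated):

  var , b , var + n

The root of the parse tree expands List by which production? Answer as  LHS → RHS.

List → List , E

[List [List [List [E var]] , [E b]] , [E [E var] + [E n]]]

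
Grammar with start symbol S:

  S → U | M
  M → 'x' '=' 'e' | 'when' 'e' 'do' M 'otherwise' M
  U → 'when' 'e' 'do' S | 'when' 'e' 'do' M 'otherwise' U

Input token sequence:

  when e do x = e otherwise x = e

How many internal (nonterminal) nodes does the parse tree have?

[S [M when e do [M x = e] otherwise [M x = e]]]

4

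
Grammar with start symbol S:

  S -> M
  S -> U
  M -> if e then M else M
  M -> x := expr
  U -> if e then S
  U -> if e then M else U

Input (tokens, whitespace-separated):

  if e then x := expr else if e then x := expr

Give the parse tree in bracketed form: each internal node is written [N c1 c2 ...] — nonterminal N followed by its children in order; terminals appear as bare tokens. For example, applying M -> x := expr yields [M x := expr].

[S [U if e then [M x := expr] else [U if e then [S [M x := expr]]]]]

S
U
if e then M else U
if e then x := expr else U
if e then x := expr else if e then S
if e then x := expr else if e then M
if e then x := expr else if e then x := expr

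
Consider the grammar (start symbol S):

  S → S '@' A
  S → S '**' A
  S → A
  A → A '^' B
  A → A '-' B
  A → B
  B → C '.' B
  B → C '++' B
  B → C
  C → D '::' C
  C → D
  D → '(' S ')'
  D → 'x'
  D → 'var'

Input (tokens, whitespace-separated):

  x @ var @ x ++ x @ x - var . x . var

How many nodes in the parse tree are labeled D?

[S [S [S [S [A [B [C [D x]]]]] @ [A [B [C [D var]]]]] @ [A [B [C [D x]] ++ [B [C [D x]]]]]] @ [A [A [B [C [D x]]]] - [B [C [D var]] . [B [C [D x]] . [B [C [D var]]]]]]]

8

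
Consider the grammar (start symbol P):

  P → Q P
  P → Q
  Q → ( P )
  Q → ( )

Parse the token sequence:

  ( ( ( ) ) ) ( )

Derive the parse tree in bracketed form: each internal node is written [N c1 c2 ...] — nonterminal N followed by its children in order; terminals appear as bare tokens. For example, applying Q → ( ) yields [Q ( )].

P
Q P
( P ) P
( Q ) P
( ( P ) ) P
( ( Q ) ) P
( ( ( ) ) ) P
( ( ( ) ) ) Q
( ( ( ) ) ) ( )

[P [Q ( [P [Q ( [P [Q ( )]] )]] )] [P [Q ( )]]]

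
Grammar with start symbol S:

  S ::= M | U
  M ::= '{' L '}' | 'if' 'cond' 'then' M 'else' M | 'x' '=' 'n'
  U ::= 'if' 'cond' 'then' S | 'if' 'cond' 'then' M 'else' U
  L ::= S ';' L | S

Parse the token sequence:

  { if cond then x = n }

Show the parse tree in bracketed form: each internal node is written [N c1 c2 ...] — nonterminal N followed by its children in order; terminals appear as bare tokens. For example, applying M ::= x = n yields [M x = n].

[S [M { [L [S [U if cond then [S [M x = n]]]]] }]]

S
M
{ L }
{ S }
{ U }
{ if cond then S }
{ if cond then M }
{ if cond then x = n }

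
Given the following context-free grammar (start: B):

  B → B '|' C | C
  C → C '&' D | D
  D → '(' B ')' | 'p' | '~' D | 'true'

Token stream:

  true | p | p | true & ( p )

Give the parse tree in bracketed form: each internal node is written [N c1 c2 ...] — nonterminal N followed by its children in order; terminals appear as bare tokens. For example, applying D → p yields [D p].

B
B | C
B | C | C
B | C | C | C
C | C | C | C
D | C | C | C
true | C | C | C
true | D | C | C
true | p | C | C
true | p | D | C
true | p | p | C
true | p | p | C & D
true | p | p | D & D
true | p | p | true & D
true | p | p | true & ( B )
true | p | p | true & ( C )
true | p | p | true & ( D )
true | p | p | true & ( p )

[B [B [B [B [C [D true]]] | [C [D p]]] | [C [D p]]] | [C [C [D true]] & [D ( [B [C [D p]]] )]]]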